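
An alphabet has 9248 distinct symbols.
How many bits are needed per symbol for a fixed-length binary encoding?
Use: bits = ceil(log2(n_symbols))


log2(9248) = 13.1749
Bracket: 2^13 = 8192 < 9248 <= 2^14 = 16384
So ceil(log2(9248)) = 14

bits = ceil(log2(9248)) = ceil(13.1749) = 14 bits


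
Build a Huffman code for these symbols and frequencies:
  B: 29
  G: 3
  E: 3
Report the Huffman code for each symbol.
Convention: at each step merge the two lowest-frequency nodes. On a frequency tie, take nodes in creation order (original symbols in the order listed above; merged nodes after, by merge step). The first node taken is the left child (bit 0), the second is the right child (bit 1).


Huffman tree construction:
Step 1: Merge G(3) + E(3) = 6
Step 2: Merge (G+E)(6) + B(29) = 35
Read each symbol's code off the tree from the root (left child = 0, right child = 1).

Codes:
  B: 1 (length 1)
  G: 00 (length 2)
  E: 01 (length 2)
Average code length: 41/35 = 1.1714 bits/symbol


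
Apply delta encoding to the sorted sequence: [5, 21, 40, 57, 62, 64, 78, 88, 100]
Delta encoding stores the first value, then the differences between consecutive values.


First value: 5
Deltas:
  21 - 5 = 16
  40 - 21 = 19
  57 - 40 = 17
  62 - 57 = 5
  64 - 62 = 2
  78 - 64 = 14
  88 - 78 = 10
  100 - 88 = 12


Delta encoded: [5, 16, 19, 17, 5, 2, 14, 10, 12]


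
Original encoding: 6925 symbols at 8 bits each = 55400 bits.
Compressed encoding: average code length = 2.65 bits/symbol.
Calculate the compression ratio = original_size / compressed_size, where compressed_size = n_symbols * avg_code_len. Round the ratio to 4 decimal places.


original_size = n_symbols * orig_bits = 6925 * 8 = 55400 bits
compressed_size = n_symbols * avg_code_len = 6925 * 2.65 = 18351.25 bits
ratio = original_size / compressed_size = 55400 / 18351.25 = 3.0189

Compression ratio = 3.0189


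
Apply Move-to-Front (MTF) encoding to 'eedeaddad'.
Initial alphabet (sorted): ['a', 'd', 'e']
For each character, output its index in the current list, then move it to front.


MTF encoding:
'e': index 2 in ['a', 'd', 'e'] -> ['e', 'a', 'd']
'e': index 0 in ['e', 'a', 'd'] -> ['e', 'a', 'd']
'd': index 2 in ['e', 'a', 'd'] -> ['d', 'e', 'a']
'e': index 1 in ['d', 'e', 'a'] -> ['e', 'd', 'a']
'a': index 2 in ['e', 'd', 'a'] -> ['a', 'e', 'd']
'd': index 2 in ['a', 'e', 'd'] -> ['d', 'a', 'e']
'd': index 0 in ['d', 'a', 'e'] -> ['d', 'a', 'e']
'a': index 1 in ['d', 'a', 'e'] -> ['a', 'd', 'e']
'd': index 1 in ['a', 'd', 'e'] -> ['d', 'a', 'e']


Output: [2, 0, 2, 1, 2, 2, 0, 1, 1]


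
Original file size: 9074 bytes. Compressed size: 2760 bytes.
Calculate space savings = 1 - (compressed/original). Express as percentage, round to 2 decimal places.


ratio = compressed/original = 2760/9074 = 0.304166
savings = 1 - ratio = 1 - 0.304166 = 0.695834
as a percentage: 0.695834 * 100 = 69.58%

Space savings = 1 - 2760/9074 = 69.58%


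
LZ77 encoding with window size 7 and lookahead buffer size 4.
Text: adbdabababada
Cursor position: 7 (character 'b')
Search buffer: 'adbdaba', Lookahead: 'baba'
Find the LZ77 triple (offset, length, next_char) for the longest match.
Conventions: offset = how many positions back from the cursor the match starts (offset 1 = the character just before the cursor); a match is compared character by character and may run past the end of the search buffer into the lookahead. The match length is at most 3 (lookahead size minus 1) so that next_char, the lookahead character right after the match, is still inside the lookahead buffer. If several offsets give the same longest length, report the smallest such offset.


Try each offset into the search buffer:
  offset=1 (pos 6, char 'a'): match length 0
  offset=2 (pos 5, char 'b'): match length 3
  offset=3 (pos 4, char 'a'): match length 0
  offset=4 (pos 3, char 'd'): match length 0
  offset=5 (pos 2, char 'b'): match length 1
  offset=6 (pos 1, char 'd'): match length 0
  offset=7 (pos 0, char 'a'): match length 0
Longest match has length 3 at offset 2.
next_char = character at position 7 + 3 = 10 -> 'a'

Best match: offset=2, length=3 (matching 'bab' starting at position 5)
LZ77 triple: (2, 3, 'a')


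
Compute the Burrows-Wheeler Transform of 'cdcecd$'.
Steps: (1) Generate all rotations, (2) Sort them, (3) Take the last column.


Rotations (sorted):
  0: $cdcecd -> last char: d
  1: cd$cdce -> last char: e
  2: cdcecd$ -> last char: $
  3: cecd$cd -> last char: d
  4: d$cdcec -> last char: c
  5: dcecd$c -> last char: c
  6: ecd$cdc -> last char: c


BWT = de$dccc


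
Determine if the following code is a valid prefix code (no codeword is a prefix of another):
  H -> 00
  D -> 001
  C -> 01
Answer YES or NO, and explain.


Checking each pair (does one codeword prefix another?):
  H='00' vs D='001': prefix -- VIOLATION

NO -- this is NOT a valid prefix code. H (00) is a prefix of D (001).


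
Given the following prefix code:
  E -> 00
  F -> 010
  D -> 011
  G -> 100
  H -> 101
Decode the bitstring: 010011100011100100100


Decoding step by step:
Bits 010 -> F
Bits 011 -> D
Bits 100 -> G
Bits 011 -> D
Bits 100 -> G
Bits 100 -> G
Bits 100 -> G


Decoded message: FDGDGGG


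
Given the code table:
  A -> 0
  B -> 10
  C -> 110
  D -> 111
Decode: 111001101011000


Decoding:
111 -> D
0 -> A
0 -> A
110 -> C
10 -> B
110 -> C
0 -> A
0 -> A


Result: DAACBCAA


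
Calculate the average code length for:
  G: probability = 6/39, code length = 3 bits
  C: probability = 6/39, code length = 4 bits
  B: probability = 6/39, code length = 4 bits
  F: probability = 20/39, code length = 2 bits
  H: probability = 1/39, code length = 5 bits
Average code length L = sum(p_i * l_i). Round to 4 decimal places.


Weighted contributions p_i * l_i:
  G: (6/39) * 3 = 18/39
  C: (6/39) * 4 = 24/39
  B: (6/39) * 4 = 24/39
  F: (20/39) * 2 = 40/39
  H: (1/39) * 5 = 5/39
Sum = (18 + 24 + 24 + 40 + 5)/39 = 111/39

L = 111/39 = 2.8462 bits/symbol


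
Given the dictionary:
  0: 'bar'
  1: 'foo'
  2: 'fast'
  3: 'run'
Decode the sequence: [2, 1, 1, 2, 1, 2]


Look up each index in the dictionary:
  2 -> 'fast'
  1 -> 'foo'
  1 -> 'foo'
  2 -> 'fast'
  1 -> 'foo'
  2 -> 'fast'

Decoded: "fast foo foo fast foo fast"


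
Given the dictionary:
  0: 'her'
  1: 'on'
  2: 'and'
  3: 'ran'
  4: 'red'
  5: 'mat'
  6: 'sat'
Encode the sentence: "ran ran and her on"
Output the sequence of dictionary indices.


Look up each word in the dictionary:
  'ran' -> 3
  'ran' -> 3
  'and' -> 2
  'her' -> 0
  'on' -> 1

Encoded: [3, 3, 2, 0, 1]


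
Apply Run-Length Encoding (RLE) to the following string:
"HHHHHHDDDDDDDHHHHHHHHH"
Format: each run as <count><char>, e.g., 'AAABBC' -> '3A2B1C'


Scanning runs left to right:
  i=0: run of 'H' x 6 -> '6H'
  i=6: run of 'D' x 7 -> '7D'
  i=13: run of 'H' x 9 -> '9H'

RLE = 6H7D9H


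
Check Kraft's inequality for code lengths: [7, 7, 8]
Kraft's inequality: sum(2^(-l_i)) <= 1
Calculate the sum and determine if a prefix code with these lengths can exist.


Sum = 2^(-7) + 2^(-7) + 2^(-8)
    = 0.0078125 + 0.0078125 + 0.00390625
    = 5/256 = 0.01953125
Since 0.01953125 <= 1, Kraft's inequality IS satisfied.
A prefix code with these lengths CAN exist.

Kraft sum = 0.01953125. Satisfied.


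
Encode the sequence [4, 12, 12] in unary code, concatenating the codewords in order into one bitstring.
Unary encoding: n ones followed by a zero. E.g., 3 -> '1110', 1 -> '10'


Encode each number as n ones followed by a terminating 0:
  4 -> 11110 (5 bits)
  12 -> 1111111111110 (13 bits)
  12 -> 1111111111110 (13 bits)
Total length = 5 + 13 + 13 = 31 bits.

Unary([4, 12, 12]) = 1111011111111111101111111111110 (31 bits)


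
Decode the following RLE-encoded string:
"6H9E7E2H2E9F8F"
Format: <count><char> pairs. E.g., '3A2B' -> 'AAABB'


Expanding each <count><char> pair:
  6H -> 'HHHHHH'
  9E -> 'EEEEEEEEE'
  7E -> 'EEEEEEE'
  2H -> 'HH'
  2E -> 'EE'
  9F -> 'FFFFFFFFF'
  8F -> 'FFFFFFFF'

Decoded = HHHHHHEEEEEEEEEEEEEEEEHHEEFFFFFFFFFFFFFFFFF


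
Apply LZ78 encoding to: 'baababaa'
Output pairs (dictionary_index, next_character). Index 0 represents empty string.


LZ78 encoding steps:
Dictionary: {0: ''}
Step 1: w='' (idx 0), next='b' -> output (0, 'b'), add 'b' as idx 1
Step 2: w='' (idx 0), next='a' -> output (0, 'a'), add 'a' as idx 2
Step 3: w='a' (idx 2), next='b' -> output (2, 'b'), add 'ab' as idx 3
Step 4: w='ab' (idx 3), next='a' -> output (3, 'a'), add 'aba' as idx 4
Step 5: w='a' (idx 2), end of input -> output (2, '')


Encoded: [(0, 'b'), (0, 'a'), (2, 'b'), (3, 'a'), (2, '')]


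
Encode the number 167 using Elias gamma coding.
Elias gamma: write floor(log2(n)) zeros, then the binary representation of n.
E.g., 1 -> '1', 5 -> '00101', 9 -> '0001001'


num_bits = floor(log2(167)) + 1 = 8
leading_zeros = num_bits - 1 = 7
binary(167) = 10100111

Elias gamma(167) = '0000000' + '10100111' = 000000010100111 (15 bits)


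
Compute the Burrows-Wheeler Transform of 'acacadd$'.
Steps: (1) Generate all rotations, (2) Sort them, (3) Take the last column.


Rotations (sorted):
  0: $acacadd -> last char: d
  1: acacadd$ -> last char: $
  2: acadd$ac -> last char: c
  3: add$acac -> last char: c
  4: cacadd$a -> last char: a
  5: cadd$aca -> last char: a
  6: d$acacad -> last char: d
  7: dd$acaca -> last char: a


BWT = d$ccaada


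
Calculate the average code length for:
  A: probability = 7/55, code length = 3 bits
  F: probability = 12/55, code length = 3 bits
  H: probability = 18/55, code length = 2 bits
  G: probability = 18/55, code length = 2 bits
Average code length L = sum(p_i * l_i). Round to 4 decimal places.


Weighted contributions p_i * l_i:
  A: (7/55) * 3 = 21/55
  F: (12/55) * 3 = 36/55
  H: (18/55) * 2 = 36/55
  G: (18/55) * 2 = 36/55
Sum = (21 + 36 + 36 + 36)/55 = 129/55

L = 129/55 = 2.3455 bits/symbol


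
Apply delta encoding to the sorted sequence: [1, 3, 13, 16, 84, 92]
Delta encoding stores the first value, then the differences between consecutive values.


First value: 1
Deltas:
  3 - 1 = 2
  13 - 3 = 10
  16 - 13 = 3
  84 - 16 = 68
  92 - 84 = 8


Delta encoded: [1, 2, 10, 3, 68, 8]


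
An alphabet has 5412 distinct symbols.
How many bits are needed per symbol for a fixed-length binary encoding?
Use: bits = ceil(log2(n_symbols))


log2(5412) = 12.4019
Bracket: 2^12 = 4096 < 5412 <= 2^13 = 8192
So ceil(log2(5412)) = 13

bits = ceil(log2(5412)) = ceil(12.4019) = 13 bits


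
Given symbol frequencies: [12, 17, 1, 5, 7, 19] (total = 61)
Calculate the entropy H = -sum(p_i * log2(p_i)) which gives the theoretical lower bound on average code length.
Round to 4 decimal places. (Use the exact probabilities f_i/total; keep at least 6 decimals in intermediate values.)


Per-symbol terms -p_i * log2(p_i) with p_i = f_i/61:
  p = 12/61 = 0.196721: log2(p) = -2.345775, -p*log2(p) = 0.461464
  p = 17/61 = 0.278689: log2(p) = -1.843274, -p*log2(p) = 0.513699
  p = 1/61 = 0.016393: log2(p) = -5.930737, -p*log2(p) = 0.097225
  p = 5/61 = 0.081967: log2(p) = -3.608809, -p*log2(p) = 0.295804
  p = 7/61 = 0.114754: log2(p) = -3.123382, -p*log2(p) = 0.358421
  p = 19/61 = 0.311475: log2(p) = -1.682810, -p*log2(p) = 0.524154
H = 0.461464 + 0.513699 + 0.097225 + 0.295804 + 0.358421 + 0.524154 = 2.250767

H = 2.2508 bits/symbol


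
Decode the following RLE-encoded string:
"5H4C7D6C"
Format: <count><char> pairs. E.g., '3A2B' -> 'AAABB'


Expanding each <count><char> pair:
  5H -> 'HHHHH'
  4C -> 'CCCC'
  7D -> 'DDDDDDD'
  6C -> 'CCCCCC'

Decoded = HHHHHCCCCDDDDDDDCCCCCC


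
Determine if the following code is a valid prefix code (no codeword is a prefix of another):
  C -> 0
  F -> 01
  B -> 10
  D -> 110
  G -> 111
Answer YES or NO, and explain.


Checking each pair (does one codeword prefix another?):
  C='0' vs F='01': prefix -- VIOLATION

NO -- this is NOT a valid prefix code. C (0) is a prefix of F (01).


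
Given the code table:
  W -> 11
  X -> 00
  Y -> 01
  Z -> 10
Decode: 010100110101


Decoding:
01 -> Y
01 -> Y
00 -> X
11 -> W
01 -> Y
01 -> Y


Result: YYXWYY


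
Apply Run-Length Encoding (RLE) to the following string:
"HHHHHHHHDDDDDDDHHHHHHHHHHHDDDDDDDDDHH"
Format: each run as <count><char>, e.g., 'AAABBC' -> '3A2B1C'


Scanning runs left to right:
  i=0: run of 'H' x 8 -> '8H'
  i=8: run of 'D' x 7 -> '7D'
  i=15: run of 'H' x 11 -> '11H'
  i=26: run of 'D' x 9 -> '9D'
  i=35: run of 'H' x 2 -> '2H'

RLE = 8H7D11H9D2H


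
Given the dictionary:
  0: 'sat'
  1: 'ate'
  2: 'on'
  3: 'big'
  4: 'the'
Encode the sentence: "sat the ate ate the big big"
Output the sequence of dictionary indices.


Look up each word in the dictionary:
  'sat' -> 0
  'the' -> 4
  'ate' -> 1
  'ate' -> 1
  'the' -> 4
  'big' -> 3
  'big' -> 3

Encoded: [0, 4, 1, 1, 4, 3, 3]


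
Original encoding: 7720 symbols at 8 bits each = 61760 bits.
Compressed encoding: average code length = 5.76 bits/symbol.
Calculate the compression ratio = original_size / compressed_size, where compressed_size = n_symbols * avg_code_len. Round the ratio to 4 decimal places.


original_size = n_symbols * orig_bits = 7720 * 8 = 61760 bits
compressed_size = n_symbols * avg_code_len = 7720 * 5.76 = 44467.2 bits
ratio = original_size / compressed_size = 61760 / 44467.2 = 1.3889

Compression ratio = 1.3889


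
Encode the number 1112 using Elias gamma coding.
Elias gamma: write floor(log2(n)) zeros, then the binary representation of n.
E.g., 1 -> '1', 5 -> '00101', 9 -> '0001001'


num_bits = floor(log2(1112)) + 1 = 11
leading_zeros = num_bits - 1 = 10
binary(1112) = 10001011000

Elias gamma(1112) = '0000000000' + '10001011000' = 000000000010001011000 (21 bits)


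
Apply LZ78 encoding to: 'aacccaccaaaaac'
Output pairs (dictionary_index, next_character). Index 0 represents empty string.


LZ78 encoding steps:
Dictionary: {0: ''}
Step 1: w='' (idx 0), next='a' -> output (0, 'a'), add 'a' as idx 1
Step 2: w='a' (idx 1), next='c' -> output (1, 'c'), add 'ac' as idx 2
Step 3: w='' (idx 0), next='c' -> output (0, 'c'), add 'c' as idx 3
Step 4: w='c' (idx 3), next='a' -> output (3, 'a'), add 'ca' as idx 4
Step 5: w='c' (idx 3), next='c' -> output (3, 'c'), add 'cc' as idx 5
Step 6: w='a' (idx 1), next='a' -> output (1, 'a'), add 'aa' as idx 6
Step 7: w='aa' (idx 6), next='a' -> output (6, 'a'), add 'aaa' as idx 7
Step 8: w='c' (idx 3), end of input -> output (3, '')


Encoded: [(0, 'a'), (1, 'c'), (0, 'c'), (3, 'a'), (3, 'c'), (1, 'a'), (6, 'a'), (3, '')]


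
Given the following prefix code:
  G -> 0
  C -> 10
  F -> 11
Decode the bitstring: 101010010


Decoding step by step:
Bits 10 -> C
Bits 10 -> C
Bits 10 -> C
Bits 0 -> G
Bits 10 -> C


Decoded message: CCCGC


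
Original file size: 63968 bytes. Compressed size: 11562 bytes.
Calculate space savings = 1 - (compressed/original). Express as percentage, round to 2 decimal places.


ratio = compressed/original = 11562/63968 = 0.180747
savings = 1 - ratio = 1 - 0.180747 = 0.819253
as a percentage: 0.819253 * 100 = 81.93%

Space savings = 1 - 11562/63968 = 81.93%


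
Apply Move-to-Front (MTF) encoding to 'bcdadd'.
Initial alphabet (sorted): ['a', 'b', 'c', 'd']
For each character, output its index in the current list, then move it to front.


MTF encoding:
'b': index 1 in ['a', 'b', 'c', 'd'] -> ['b', 'a', 'c', 'd']
'c': index 2 in ['b', 'a', 'c', 'd'] -> ['c', 'b', 'a', 'd']
'd': index 3 in ['c', 'b', 'a', 'd'] -> ['d', 'c', 'b', 'a']
'a': index 3 in ['d', 'c', 'b', 'a'] -> ['a', 'd', 'c', 'b']
'd': index 1 in ['a', 'd', 'c', 'b'] -> ['d', 'a', 'c', 'b']
'd': index 0 in ['d', 'a', 'c', 'b'] -> ['d', 'a', 'c', 'b']


Output: [1, 2, 3, 3, 1, 0]


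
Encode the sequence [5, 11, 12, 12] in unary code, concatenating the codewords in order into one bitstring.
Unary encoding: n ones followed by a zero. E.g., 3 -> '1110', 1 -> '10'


Encode each number as n ones followed by a terminating 0:
  5 -> 111110 (6 bits)
  11 -> 111111111110 (12 bits)
  12 -> 1111111111110 (13 bits)
  12 -> 1111111111110 (13 bits)
Total length = 6 + 12 + 13 + 13 = 44 bits.

Unary([5, 11, 12, 12]) = 11111011111111111011111111111101111111111110 (44 bits)


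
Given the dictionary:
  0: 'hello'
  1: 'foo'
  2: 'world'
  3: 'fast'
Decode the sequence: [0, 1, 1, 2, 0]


Look up each index in the dictionary:
  0 -> 'hello'
  1 -> 'foo'
  1 -> 'foo'
  2 -> 'world'
  0 -> 'hello'

Decoded: "hello foo foo world hello"


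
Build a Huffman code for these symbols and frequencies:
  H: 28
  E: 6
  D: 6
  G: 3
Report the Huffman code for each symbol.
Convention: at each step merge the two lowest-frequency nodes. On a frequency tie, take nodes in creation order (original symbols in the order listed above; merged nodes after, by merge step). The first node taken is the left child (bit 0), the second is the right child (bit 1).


Huffman tree construction:
Step 1: Merge G(3) + E(6) = 9
Step 2: Merge D(6) + (G+E)(9) = 15
Step 3: Merge (D+(G+E))(15) + H(28) = 43
Read each symbol's code off the tree from the root (left child = 0, right child = 1).

Codes:
  H: 1 (length 1)
  E: 011 (length 3)
  D: 00 (length 2)
  G: 010 (length 3)
Average code length: 67/43 = 1.5581 bits/symbol


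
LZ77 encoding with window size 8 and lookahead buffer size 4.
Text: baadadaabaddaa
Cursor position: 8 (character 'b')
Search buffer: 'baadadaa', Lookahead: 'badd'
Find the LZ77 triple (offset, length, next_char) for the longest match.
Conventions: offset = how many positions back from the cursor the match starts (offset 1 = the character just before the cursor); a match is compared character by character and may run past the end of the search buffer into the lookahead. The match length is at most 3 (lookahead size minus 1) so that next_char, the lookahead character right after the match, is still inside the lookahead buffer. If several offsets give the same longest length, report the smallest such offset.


Try each offset into the search buffer:
  offset=1 (pos 7, char 'a'): match length 0
  offset=2 (pos 6, char 'a'): match length 0
  offset=3 (pos 5, char 'd'): match length 0
  offset=4 (pos 4, char 'a'): match length 0
  offset=5 (pos 3, char 'd'): match length 0
  offset=6 (pos 2, char 'a'): match length 0
  offset=7 (pos 1, char 'a'): match length 0
  offset=8 (pos 0, char 'b'): match length 2
Longest match has length 2 at offset 8.
next_char = character at position 8 + 2 = 10 -> 'd'

Best match: offset=8, length=2 (matching 'ba' starting at position 0)
LZ77 triple: (8, 2, 'd')


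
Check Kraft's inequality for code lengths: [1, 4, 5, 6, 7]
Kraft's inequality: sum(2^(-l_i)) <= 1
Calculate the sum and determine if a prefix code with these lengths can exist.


Sum = 2^(-1) + 2^(-4) + 2^(-5) + 2^(-6) + 2^(-7)
    = 0.5 + 0.0625 + 0.03125 + 0.015625 + 0.0078125
    = 79/128 = 0.6171875
Since 0.6171875 <= 1, Kraft's inequality IS satisfied.
A prefix code with these lengths CAN exist.

Kraft sum = 0.6171875. Satisfied.


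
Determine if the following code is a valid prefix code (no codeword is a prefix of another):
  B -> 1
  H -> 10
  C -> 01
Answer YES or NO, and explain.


Checking each pair (does one codeword prefix another?):
  B='1' vs H='10': prefix -- VIOLATION

NO -- this is NOT a valid prefix code. B (1) is a prefix of H (10).


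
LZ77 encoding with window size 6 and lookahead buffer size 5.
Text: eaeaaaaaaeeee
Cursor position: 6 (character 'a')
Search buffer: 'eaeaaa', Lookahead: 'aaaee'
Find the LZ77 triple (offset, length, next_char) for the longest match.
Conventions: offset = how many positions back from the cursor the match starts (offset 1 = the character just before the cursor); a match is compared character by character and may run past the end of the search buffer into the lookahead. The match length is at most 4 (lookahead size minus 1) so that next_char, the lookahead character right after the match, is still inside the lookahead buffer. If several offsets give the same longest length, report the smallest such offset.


Try each offset into the search buffer:
  offset=1 (pos 5, char 'a'): match length 3
  offset=2 (pos 4, char 'a'): match length 3
  offset=3 (pos 3, char 'a'): match length 3
  offset=4 (pos 2, char 'e'): match length 0
  offset=5 (pos 1, char 'a'): match length 1
  offset=6 (pos 0, char 'e'): match length 0
Longest match has length 3, found at offsets 1, 2, 3; take the smallest, offset 1.
next_char = character at position 6 + 3 = 9 -> 'e'

Best match: offset=1, length=3 (matching 'aaa' starting at position 5)
LZ77 triple: (1, 3, 'e')


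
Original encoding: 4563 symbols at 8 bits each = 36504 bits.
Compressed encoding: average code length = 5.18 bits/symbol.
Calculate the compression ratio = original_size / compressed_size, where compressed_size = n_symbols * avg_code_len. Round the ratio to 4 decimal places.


original_size = n_symbols * orig_bits = 4563 * 8 = 36504 bits
compressed_size = n_symbols * avg_code_len = 4563 * 5.18 = 23636.34 bits
ratio = original_size / compressed_size = 36504 / 23636.34 = 1.5444

Compression ratio = 1.5444


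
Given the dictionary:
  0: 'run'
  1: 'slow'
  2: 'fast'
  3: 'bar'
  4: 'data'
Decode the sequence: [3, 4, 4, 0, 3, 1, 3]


Look up each index in the dictionary:
  3 -> 'bar'
  4 -> 'data'
  4 -> 'data'
  0 -> 'run'
  3 -> 'bar'
  1 -> 'slow'
  3 -> 'bar'

Decoded: "bar data data run bar slow bar"


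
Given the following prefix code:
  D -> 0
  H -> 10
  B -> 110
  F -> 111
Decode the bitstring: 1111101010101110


Decoding step by step:
Bits 111 -> F
Bits 110 -> B
Bits 10 -> H
Bits 10 -> H
Bits 10 -> H
Bits 111 -> F
Bits 0 -> D


Decoded message: FBHHHFD


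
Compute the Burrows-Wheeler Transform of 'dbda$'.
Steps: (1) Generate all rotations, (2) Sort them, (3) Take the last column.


Rotations (sorted):
  0: $dbda -> last char: a
  1: a$dbd -> last char: d
  2: bda$d -> last char: d
  3: da$db -> last char: b
  4: dbda$ -> last char: $


BWT = addb$


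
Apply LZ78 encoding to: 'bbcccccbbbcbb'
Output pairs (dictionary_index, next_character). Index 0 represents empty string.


LZ78 encoding steps:
Dictionary: {0: ''}
Step 1: w='' (idx 0), next='b' -> output (0, 'b'), add 'b' as idx 1
Step 2: w='b' (idx 1), next='c' -> output (1, 'c'), add 'bc' as idx 2
Step 3: w='' (idx 0), next='c' -> output (0, 'c'), add 'c' as idx 3
Step 4: w='c' (idx 3), next='c' -> output (3, 'c'), add 'cc' as idx 4
Step 5: w='c' (idx 3), next='b' -> output (3, 'b'), add 'cb' as idx 5
Step 6: w='b' (idx 1), next='b' -> output (1, 'b'), add 'bb' as idx 6
Step 7: w='cb' (idx 5), next='b' -> output (5, 'b'), add 'cbb' as idx 7


Encoded: [(0, 'b'), (1, 'c'), (0, 'c'), (3, 'c'), (3, 'b'), (1, 'b'), (5, 'b')]


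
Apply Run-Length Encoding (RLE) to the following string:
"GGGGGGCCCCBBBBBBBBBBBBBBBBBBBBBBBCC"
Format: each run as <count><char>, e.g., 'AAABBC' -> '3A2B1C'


Scanning runs left to right:
  i=0: run of 'G' x 6 -> '6G'
  i=6: run of 'C' x 4 -> '4C'
  i=10: run of 'B' x 23 -> '23B'
  i=33: run of 'C' x 2 -> '2C'

RLE = 6G4C23B2C


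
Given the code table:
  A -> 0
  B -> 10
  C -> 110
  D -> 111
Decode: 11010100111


Decoding:
110 -> C
10 -> B
10 -> B
0 -> A
111 -> D


Result: CBBAD


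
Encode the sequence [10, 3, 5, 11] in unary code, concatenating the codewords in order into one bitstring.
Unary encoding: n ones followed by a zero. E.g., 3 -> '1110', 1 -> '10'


Encode each number as n ones followed by a terminating 0:
  10 -> 11111111110 (11 bits)
  3 -> 1110 (4 bits)
  5 -> 111110 (6 bits)
  11 -> 111111111110 (12 bits)
Total length = 11 + 4 + 6 + 12 = 33 bits.

Unary([10, 3, 5, 11]) = 111111111101110111110111111111110 (33 bits)


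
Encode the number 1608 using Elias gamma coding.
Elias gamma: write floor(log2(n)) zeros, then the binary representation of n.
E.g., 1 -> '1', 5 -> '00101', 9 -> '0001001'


num_bits = floor(log2(1608)) + 1 = 11
leading_zeros = num_bits - 1 = 10
binary(1608) = 11001001000

Elias gamma(1608) = '0000000000' + '11001001000' = 000000000011001001000 (21 bits)


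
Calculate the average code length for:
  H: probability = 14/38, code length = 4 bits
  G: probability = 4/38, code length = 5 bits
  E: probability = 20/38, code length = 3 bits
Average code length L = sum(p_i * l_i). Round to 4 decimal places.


Weighted contributions p_i * l_i:
  H: (14/38) * 4 = 56/38
  G: (4/38) * 5 = 20/38
  E: (20/38) * 3 = 60/38
Sum = (56 + 20 + 60)/38 = 136/38

L = 136/38 = 3.5789 bits/symbol


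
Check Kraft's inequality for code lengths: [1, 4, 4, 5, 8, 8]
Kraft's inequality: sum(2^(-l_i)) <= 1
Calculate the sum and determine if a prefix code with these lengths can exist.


Sum = 2^(-1) + 2^(-4) + 2^(-4) + 2^(-5) + 2^(-8) + 2^(-8)
    = 0.5 + 0.0625 + 0.0625 + 0.03125 + 0.00390625 + 0.00390625
    = 170/256 = 0.6640625
Since 0.6640625 <= 1, Kraft's inequality IS satisfied.
A prefix code with these lengths CAN exist.

Kraft sum = 0.6640625. Satisfied.


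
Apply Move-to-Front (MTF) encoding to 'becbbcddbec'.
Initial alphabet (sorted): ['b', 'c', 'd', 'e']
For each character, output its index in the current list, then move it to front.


MTF encoding:
'b': index 0 in ['b', 'c', 'd', 'e'] -> ['b', 'c', 'd', 'e']
'e': index 3 in ['b', 'c', 'd', 'e'] -> ['e', 'b', 'c', 'd']
'c': index 2 in ['e', 'b', 'c', 'd'] -> ['c', 'e', 'b', 'd']
'b': index 2 in ['c', 'e', 'b', 'd'] -> ['b', 'c', 'e', 'd']
'b': index 0 in ['b', 'c', 'e', 'd'] -> ['b', 'c', 'e', 'd']
'c': index 1 in ['b', 'c', 'e', 'd'] -> ['c', 'b', 'e', 'd']
'd': index 3 in ['c', 'b', 'e', 'd'] -> ['d', 'c', 'b', 'e']
'd': index 0 in ['d', 'c', 'b', 'e'] -> ['d', 'c', 'b', 'e']
'b': index 2 in ['d', 'c', 'b', 'e'] -> ['b', 'd', 'c', 'e']
'e': index 3 in ['b', 'd', 'c', 'e'] -> ['e', 'b', 'd', 'c']
'c': index 3 in ['e', 'b', 'd', 'c'] -> ['c', 'e', 'b', 'd']


Output: [0, 3, 2, 2, 0, 1, 3, 0, 2, 3, 3]


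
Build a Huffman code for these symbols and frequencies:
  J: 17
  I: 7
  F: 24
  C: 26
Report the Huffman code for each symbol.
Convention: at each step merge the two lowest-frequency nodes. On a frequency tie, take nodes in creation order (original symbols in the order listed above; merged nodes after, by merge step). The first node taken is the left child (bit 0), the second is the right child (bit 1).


Huffman tree construction:
Step 1: Merge I(7) + J(17) = 24
Step 2: Merge F(24) + (I+J)(24) = 48
Step 3: Merge C(26) + (F+(I+J))(48) = 74
Read each symbol's code off the tree from the root (left child = 0, right child = 1).

Codes:
  J: 111 (length 3)
  I: 110 (length 3)
  F: 10 (length 2)
  C: 0 (length 1)
Average code length: 146/74 = 1.9730 bits/symbol


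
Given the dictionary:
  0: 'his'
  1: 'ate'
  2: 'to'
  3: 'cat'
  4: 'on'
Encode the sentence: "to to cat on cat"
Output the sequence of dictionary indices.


Look up each word in the dictionary:
  'to' -> 2
  'to' -> 2
  'cat' -> 3
  'on' -> 4
  'cat' -> 3

Encoded: [2, 2, 3, 4, 3]


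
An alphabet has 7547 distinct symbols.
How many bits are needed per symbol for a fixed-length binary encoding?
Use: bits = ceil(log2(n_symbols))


log2(7547) = 12.8817
Bracket: 2^12 = 4096 < 7547 <= 2^13 = 8192
So ceil(log2(7547)) = 13

bits = ceil(log2(7547)) = ceil(12.8817) = 13 bits


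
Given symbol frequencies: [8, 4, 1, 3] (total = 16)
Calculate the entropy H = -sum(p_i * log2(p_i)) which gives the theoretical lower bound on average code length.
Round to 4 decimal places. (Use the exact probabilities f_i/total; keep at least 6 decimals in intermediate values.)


Per-symbol terms -p_i * log2(p_i) with p_i = f_i/16:
  p = 8/16 = 0.500000: log2(p) = -1.000000, -p*log2(p) = 0.500000
  p = 4/16 = 0.250000: log2(p) = -2.000000, -p*log2(p) = 0.500000
  p = 1/16 = 0.062500: log2(p) = -4.000000, -p*log2(p) = 0.250000
  p = 3/16 = 0.187500: log2(p) = -2.415037, -p*log2(p) = 0.452820
H = 0.500000 + 0.500000 + 0.250000 + 0.452820 = 1.702820

H = 1.7028 bits/symbol


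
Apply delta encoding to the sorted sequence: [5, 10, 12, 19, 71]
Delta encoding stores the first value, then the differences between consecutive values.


First value: 5
Deltas:
  10 - 5 = 5
  12 - 10 = 2
  19 - 12 = 7
  71 - 19 = 52


Delta encoded: [5, 5, 2, 7, 52]


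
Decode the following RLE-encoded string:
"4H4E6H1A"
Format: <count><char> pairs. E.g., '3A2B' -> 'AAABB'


Expanding each <count><char> pair:
  4H -> 'HHHH'
  4E -> 'EEEE'
  6H -> 'HHHHHH'
  1A -> 'A'

Decoded = HHHHEEEEHHHHHHA


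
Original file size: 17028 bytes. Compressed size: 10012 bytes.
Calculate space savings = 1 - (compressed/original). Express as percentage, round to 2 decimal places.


ratio = compressed/original = 10012/17028 = 0.587973
savings = 1 - ratio = 1 - 0.587973 = 0.412027
as a percentage: 0.412027 * 100 = 41.2%

Space savings = 1 - 10012/17028 = 41.2%


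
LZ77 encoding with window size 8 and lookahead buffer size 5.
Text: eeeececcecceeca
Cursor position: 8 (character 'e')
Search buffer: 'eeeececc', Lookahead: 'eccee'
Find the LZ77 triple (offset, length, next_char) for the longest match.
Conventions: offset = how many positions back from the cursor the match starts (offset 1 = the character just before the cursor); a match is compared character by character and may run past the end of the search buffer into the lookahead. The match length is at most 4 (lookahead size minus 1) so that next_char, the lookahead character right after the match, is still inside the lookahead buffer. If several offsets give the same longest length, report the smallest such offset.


Try each offset into the search buffer:
  offset=1 (pos 7, char 'c'): match length 0
  offset=2 (pos 6, char 'c'): match length 0
  offset=3 (pos 5, char 'e'): match length 4
  offset=4 (pos 4, char 'c'): match length 0
  offset=5 (pos 3, char 'e'): match length 2
  offset=6 (pos 2, char 'e'): match length 1
  offset=7 (pos 1, char 'e'): match length 1
  offset=8 (pos 0, char 'e'): match length 1
Longest match has length 4 at offset 3.
next_char = character at position 8 + 4 = 12 -> 'e'

Best match: offset=3, length=4 (matching 'ecce' starting at position 5)
LZ77 triple: (3, 4, 'e')


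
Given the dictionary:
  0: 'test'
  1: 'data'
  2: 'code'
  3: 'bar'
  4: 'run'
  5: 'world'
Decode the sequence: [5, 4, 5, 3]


Look up each index in the dictionary:
  5 -> 'world'
  4 -> 'run'
  5 -> 'world'
  3 -> 'bar'

Decoded: "world run world bar"


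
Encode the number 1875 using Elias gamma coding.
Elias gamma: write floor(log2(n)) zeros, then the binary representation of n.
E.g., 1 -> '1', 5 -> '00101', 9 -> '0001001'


num_bits = floor(log2(1875)) + 1 = 11
leading_zeros = num_bits - 1 = 10
binary(1875) = 11101010011

Elias gamma(1875) = '0000000000' + '11101010011' = 000000000011101010011 (21 bits)


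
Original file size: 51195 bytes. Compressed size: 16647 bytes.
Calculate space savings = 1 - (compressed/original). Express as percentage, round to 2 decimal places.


ratio = compressed/original = 16647/51195 = 0.325168
savings = 1 - ratio = 1 - 0.325168 = 0.674832
as a percentage: 0.674832 * 100 = 67.48%

Space savings = 1 - 16647/51195 = 67.48%


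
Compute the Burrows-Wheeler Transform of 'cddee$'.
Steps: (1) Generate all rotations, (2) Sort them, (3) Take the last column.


Rotations (sorted):
  0: $cddee -> last char: e
  1: cddee$ -> last char: $
  2: ddee$c -> last char: c
  3: dee$cd -> last char: d
  4: e$cdde -> last char: e
  5: ee$cdd -> last char: d


BWT = e$cded


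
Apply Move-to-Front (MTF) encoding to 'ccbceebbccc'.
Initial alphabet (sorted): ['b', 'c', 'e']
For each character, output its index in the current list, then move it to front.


MTF encoding:
'c': index 1 in ['b', 'c', 'e'] -> ['c', 'b', 'e']
'c': index 0 in ['c', 'b', 'e'] -> ['c', 'b', 'e']
'b': index 1 in ['c', 'b', 'e'] -> ['b', 'c', 'e']
'c': index 1 in ['b', 'c', 'e'] -> ['c', 'b', 'e']
'e': index 2 in ['c', 'b', 'e'] -> ['e', 'c', 'b']
'e': index 0 in ['e', 'c', 'b'] -> ['e', 'c', 'b']
'b': index 2 in ['e', 'c', 'b'] -> ['b', 'e', 'c']
'b': index 0 in ['b', 'e', 'c'] -> ['b', 'e', 'c']
'c': index 2 in ['b', 'e', 'c'] -> ['c', 'b', 'e']
'c': index 0 in ['c', 'b', 'e'] -> ['c', 'b', 'e']
'c': index 0 in ['c', 'b', 'e'] -> ['c', 'b', 'e']


Output: [1, 0, 1, 1, 2, 0, 2, 0, 2, 0, 0]


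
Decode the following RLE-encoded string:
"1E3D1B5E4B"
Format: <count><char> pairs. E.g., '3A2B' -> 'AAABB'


Expanding each <count><char> pair:
  1E -> 'E'
  3D -> 'DDD'
  1B -> 'B'
  5E -> 'EEEEE'
  4B -> 'BBBB'

Decoded = EDDDBEEEEEBBBB


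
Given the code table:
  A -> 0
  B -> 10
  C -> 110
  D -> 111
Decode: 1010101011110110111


Decoding:
10 -> B
10 -> B
10 -> B
10 -> B
111 -> D
10 -> B
110 -> C
111 -> D


Result: BBBBDBCD


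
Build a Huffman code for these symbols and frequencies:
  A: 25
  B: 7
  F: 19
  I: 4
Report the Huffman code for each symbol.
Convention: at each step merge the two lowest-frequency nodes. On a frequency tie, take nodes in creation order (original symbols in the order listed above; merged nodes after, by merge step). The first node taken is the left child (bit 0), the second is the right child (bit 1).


Huffman tree construction:
Step 1: Merge I(4) + B(7) = 11
Step 2: Merge (I+B)(11) + F(19) = 30
Step 3: Merge A(25) + ((I+B)+F)(30) = 55
Read each symbol's code off the tree from the root (left child = 0, right child = 1).

Codes:
  A: 0 (length 1)
  B: 101 (length 3)
  F: 11 (length 2)
  I: 100 (length 3)
Average code length: 96/55 = 1.7455 bits/symbol


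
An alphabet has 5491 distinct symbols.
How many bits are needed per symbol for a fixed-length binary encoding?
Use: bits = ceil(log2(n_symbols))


log2(5491) = 12.4229
Bracket: 2^12 = 4096 < 5491 <= 2^13 = 8192
So ceil(log2(5491)) = 13

bits = ceil(log2(5491)) = ceil(12.4229) = 13 bits


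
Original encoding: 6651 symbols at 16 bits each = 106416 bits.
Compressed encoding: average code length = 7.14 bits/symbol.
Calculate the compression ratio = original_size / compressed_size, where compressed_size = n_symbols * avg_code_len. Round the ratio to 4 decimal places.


original_size = n_symbols * orig_bits = 6651 * 16 = 106416 bits
compressed_size = n_symbols * avg_code_len = 6651 * 7.14 = 47488.14 bits
ratio = original_size / compressed_size = 106416 / 47488.14 = 2.2409

Compression ratio = 2.2409


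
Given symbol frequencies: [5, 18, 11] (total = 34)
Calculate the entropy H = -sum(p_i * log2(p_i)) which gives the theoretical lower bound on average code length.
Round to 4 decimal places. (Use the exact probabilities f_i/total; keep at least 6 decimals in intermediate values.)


Per-symbol terms -p_i * log2(p_i) with p_i = f_i/34:
  p = 5/34 = 0.147059: log2(p) = -2.765535, -p*log2(p) = 0.406696
  p = 18/34 = 0.529412: log2(p) = -0.917538, -p*log2(p) = 0.485755
  p = 11/34 = 0.323529: log2(p) = -1.628031, -p*log2(p) = 0.526716
H = 0.406696 + 0.485755 + 0.526716 = 1.419167

H = 1.4192 bits/symbol


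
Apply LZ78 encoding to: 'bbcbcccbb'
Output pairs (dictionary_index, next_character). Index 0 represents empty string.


LZ78 encoding steps:
Dictionary: {0: ''}
Step 1: w='' (idx 0), next='b' -> output (0, 'b'), add 'b' as idx 1
Step 2: w='b' (idx 1), next='c' -> output (1, 'c'), add 'bc' as idx 2
Step 3: w='bc' (idx 2), next='c' -> output (2, 'c'), add 'bcc' as idx 3
Step 4: w='' (idx 0), next='c' -> output (0, 'c'), add 'c' as idx 4
Step 5: w='b' (idx 1), next='b' -> output (1, 'b'), add 'bb' as idx 5


Encoded: [(0, 'b'), (1, 'c'), (2, 'c'), (0, 'c'), (1, 'b')]


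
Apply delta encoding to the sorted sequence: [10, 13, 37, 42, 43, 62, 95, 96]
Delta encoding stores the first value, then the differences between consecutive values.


First value: 10
Deltas:
  13 - 10 = 3
  37 - 13 = 24
  42 - 37 = 5
  43 - 42 = 1
  62 - 43 = 19
  95 - 62 = 33
  96 - 95 = 1


Delta encoded: [10, 3, 24, 5, 1, 19, 33, 1]


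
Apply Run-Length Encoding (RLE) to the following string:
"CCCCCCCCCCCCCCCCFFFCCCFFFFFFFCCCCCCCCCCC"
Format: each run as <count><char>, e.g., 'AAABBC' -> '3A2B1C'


Scanning runs left to right:
  i=0: run of 'C' x 16 -> '16C'
  i=16: run of 'F' x 3 -> '3F'
  i=19: run of 'C' x 3 -> '3C'
  i=22: run of 'F' x 7 -> '7F'
  i=29: run of 'C' x 11 -> '11C'

RLE = 16C3F3C7F11C


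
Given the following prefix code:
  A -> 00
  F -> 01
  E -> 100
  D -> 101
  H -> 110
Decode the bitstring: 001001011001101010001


Decoding step by step:
Bits 00 -> A
Bits 100 -> E
Bits 101 -> D
Bits 100 -> E
Bits 110 -> H
Bits 101 -> D
Bits 00 -> A
Bits 01 -> F


Decoded message: AEDEHDAF


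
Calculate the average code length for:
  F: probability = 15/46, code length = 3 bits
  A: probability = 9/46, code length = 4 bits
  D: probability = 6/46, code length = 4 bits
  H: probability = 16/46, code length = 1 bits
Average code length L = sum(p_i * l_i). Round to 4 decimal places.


Weighted contributions p_i * l_i:
  F: (15/46) * 3 = 45/46
  A: (9/46) * 4 = 36/46
  D: (6/46) * 4 = 24/46
  H: (16/46) * 1 = 16/46
Sum = (45 + 36 + 24 + 16)/46 = 121/46

L = 121/46 = 2.6304 bits/symbol


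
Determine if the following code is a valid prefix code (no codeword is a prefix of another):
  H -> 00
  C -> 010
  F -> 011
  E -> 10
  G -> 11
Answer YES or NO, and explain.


Checking each pair (does one codeword prefix another?):
  H='00' vs C='010': no prefix
  H='00' vs F='011': no prefix
  H='00' vs E='10': no prefix
  H='00' vs G='11': no prefix
  C='010' vs H='00': no prefix
  C='010' vs F='011': no prefix
  C='010' vs E='10': no prefix
  C='010' vs G='11': no prefix
  F='011' vs H='00': no prefix
  F='011' vs C='010': no prefix
  F='011' vs E='10': no prefix
  F='011' vs G='11': no prefix
  E='10' vs H='00': no prefix
  E='10' vs C='010': no prefix
  E='10' vs F='011': no prefix
  E='10' vs G='11': no prefix
  G='11' vs H='00': no prefix
  G='11' vs C='010': no prefix
  G='11' vs F='011': no prefix
  G='11' vs E='10': no prefix
No violation found over all pairs.

YES -- this is a valid prefix code. No codeword is a prefix of any other codeword.


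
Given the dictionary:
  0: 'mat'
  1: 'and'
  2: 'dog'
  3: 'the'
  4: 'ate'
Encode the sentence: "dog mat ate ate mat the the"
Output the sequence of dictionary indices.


Look up each word in the dictionary:
  'dog' -> 2
  'mat' -> 0
  'ate' -> 4
  'ate' -> 4
  'mat' -> 0
  'the' -> 3
  'the' -> 3

Encoded: [2, 0, 4, 4, 0, 3, 3]


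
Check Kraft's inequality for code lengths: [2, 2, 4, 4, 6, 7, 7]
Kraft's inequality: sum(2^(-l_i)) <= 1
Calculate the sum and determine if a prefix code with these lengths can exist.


Sum = 2^(-2) + 2^(-2) + 2^(-4) + 2^(-4) + 2^(-6) + 2^(-7) + 2^(-7)
    = 0.25 + 0.25 + 0.0625 + 0.0625 + 0.015625 + 0.0078125 + 0.0078125
    = 84/128 = 0.65625
Since 0.65625 <= 1, Kraft's inequality IS satisfied.
A prefix code with these lengths CAN exist.

Kraft sum = 0.65625. Satisfied.


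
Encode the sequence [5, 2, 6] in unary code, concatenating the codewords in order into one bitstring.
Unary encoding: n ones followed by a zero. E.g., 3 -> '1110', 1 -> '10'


Encode each number as n ones followed by a terminating 0:
  5 -> 111110 (6 bits)
  2 -> 110 (3 bits)
  6 -> 1111110 (7 bits)
Total length = 6 + 3 + 7 = 16 bits.

Unary([5, 2, 6]) = 1111101101111110 (16 bits)


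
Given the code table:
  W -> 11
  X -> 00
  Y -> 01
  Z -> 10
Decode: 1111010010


Decoding:
11 -> W
11 -> W
01 -> Y
00 -> X
10 -> Z


Result: WWYXZ


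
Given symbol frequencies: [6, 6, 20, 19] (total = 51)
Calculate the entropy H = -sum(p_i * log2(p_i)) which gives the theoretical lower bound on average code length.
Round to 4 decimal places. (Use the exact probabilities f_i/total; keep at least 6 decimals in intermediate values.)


Per-symbol terms -p_i * log2(p_i) with p_i = f_i/51:
  p = 6/51 = 0.117647: log2(p) = -3.087463, -p*log2(p) = 0.363231
  p = 6/51 = 0.117647: log2(p) = -3.087463, -p*log2(p) = 0.363231
  p = 20/51 = 0.392157: log2(p) = -1.350497, -p*log2(p) = 0.529607
  p = 19/51 = 0.372549: log2(p) = -1.424498, -p*log2(p) = 0.530695
H = 0.363231 + 0.363231 + 0.529607 + 0.530695 = 1.786764

H = 1.7868 bits/symbol


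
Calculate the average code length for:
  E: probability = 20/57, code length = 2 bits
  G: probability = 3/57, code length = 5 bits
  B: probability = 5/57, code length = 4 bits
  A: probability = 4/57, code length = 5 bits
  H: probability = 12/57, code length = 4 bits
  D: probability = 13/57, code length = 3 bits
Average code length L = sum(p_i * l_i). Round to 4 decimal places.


Weighted contributions p_i * l_i:
  E: (20/57) * 2 = 40/57
  G: (3/57) * 5 = 15/57
  B: (5/57) * 4 = 20/57
  A: (4/57) * 5 = 20/57
  H: (12/57) * 4 = 48/57
  D: (13/57) * 3 = 39/57
Sum = (40 + 15 + 20 + 20 + 48 + 39)/57 = 182/57

L = 182/57 = 3.1930 bits/symbol
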